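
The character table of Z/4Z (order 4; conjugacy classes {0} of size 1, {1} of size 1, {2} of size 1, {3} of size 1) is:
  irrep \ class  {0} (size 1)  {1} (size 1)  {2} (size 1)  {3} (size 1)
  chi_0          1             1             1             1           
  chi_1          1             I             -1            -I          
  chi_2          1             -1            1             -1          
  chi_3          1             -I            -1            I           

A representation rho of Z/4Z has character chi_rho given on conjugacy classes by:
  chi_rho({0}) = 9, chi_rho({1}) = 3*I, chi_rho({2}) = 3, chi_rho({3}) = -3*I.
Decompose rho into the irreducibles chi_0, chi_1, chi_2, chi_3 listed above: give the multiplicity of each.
Multiplicities: chi_0: 3, chi_1: 3, chi_2: 3, chi_3: 0.

Solution. Use <chi_rho, chi> = (1/|G|) sum_C |C| * chi_rho(C) * conj(chi(C)) with |G| = 4 for each irreducible chi in the table:
  <chi_rho, chi_0> = (1/4)[1*(9)*conj(1) + 1*(3*I)*conj(1) + 1*(3)*conj(1) + 1*(-3*I)*conj(1)]
      = (1/4)[(9) + (3*I) + (3) + (-3*I)] = 12/4 = 3
  <chi_rho, chi_1> = (1/4)[1*(9)*conj(1) + 1*(3*I)*conj(I) + 1*(3)*conj(-1) + 1*(-3*I)*conj(-I)]
      = (1/4)[(9) + (3) + (-3) + (3)] = 12/4 = 3
  <chi_rho, chi_2> = (1/4)[1*(9)*conj(1) + 1*(3*I)*conj(-1) + 1*(3)*conj(1) + 1*(-3*I)*conj(-1)]
      = (1/4)[(9) + (-3*I) + (3) + (3*I)] = 12/4 = 3
  <chi_rho, chi_3> = (1/4)[1*(9)*conj(1) + 1*(3*I)*conj(-I) + 1*(3)*conj(-1) + 1*(-3*I)*conj(I)]
      = (1/4)[(9) + (-3) + (-3) + (-3)] = 0/4 = 0
(Exp terms are combined using exp(i*s)*conj(exp(i*t)) = exp(i*(s-t)), and sums of them are collapsed using the identity that for every m > 1 the m distinct m-th roots of unity sum to 0, e.g. 1 + exp(2*I*pi/3) + exp(-2*I*pi/3) = 0.)
Dimension check: dim(rho) = sum (mult * dim) = 3*1 + 3*1 + 3*1 + 0*1 = 9 = chi_rho(e) = 9.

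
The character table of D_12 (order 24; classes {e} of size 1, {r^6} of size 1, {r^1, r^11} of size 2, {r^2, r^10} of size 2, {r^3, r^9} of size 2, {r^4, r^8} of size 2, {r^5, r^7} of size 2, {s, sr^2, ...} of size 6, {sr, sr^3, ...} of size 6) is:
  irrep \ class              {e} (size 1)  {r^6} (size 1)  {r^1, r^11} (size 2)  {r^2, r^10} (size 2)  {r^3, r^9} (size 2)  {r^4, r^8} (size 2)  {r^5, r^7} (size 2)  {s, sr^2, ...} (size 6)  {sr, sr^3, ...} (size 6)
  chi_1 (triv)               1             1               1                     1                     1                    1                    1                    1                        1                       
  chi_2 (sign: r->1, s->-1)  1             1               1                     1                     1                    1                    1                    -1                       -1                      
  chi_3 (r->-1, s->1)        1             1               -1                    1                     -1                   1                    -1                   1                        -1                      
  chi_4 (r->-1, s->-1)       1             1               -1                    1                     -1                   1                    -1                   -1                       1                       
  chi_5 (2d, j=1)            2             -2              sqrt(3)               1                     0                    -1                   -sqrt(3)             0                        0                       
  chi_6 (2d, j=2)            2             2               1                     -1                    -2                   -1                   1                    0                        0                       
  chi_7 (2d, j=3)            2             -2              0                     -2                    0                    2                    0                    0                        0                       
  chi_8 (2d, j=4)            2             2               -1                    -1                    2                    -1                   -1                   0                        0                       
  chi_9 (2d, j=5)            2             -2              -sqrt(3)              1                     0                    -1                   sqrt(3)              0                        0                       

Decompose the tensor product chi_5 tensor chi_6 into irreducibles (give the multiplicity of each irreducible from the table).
chi_5 tensor chi_6 = chi_5 + chi_7 (all other irreducibles have multiplicity 0).

Proof sketch: The character of a tensor product is the pointwise product (chi_5 * chi_6)(C) = chi_5(C) * chi_6(C):
  {e}: (2)*(2), {r^6}: (-2)*(2), {r^1, r^11}: (sqrt(3))*(1), {r^2, r^10}: (1)*(-1), {r^3, r^9}: (0)*(-2), {r^4, r^8}: (-1)*(-1), {r^5, r^7}: (-sqrt(3))*(1), {s, sr^2, ...}: (0)*(0), {sr, sr^3, ...}: (0)*(0)
so (chi_5 * chi_6) takes values
  {e} -> 4, {r^6} -> -4, {r^1, r^11} -> sqrt(3), {r^2, r^10} -> -1, {r^3, r^9} -> 0, {r^4, r^8} -> 1, {r^5, r^7} -> -sqrt(3), {s, sr^2, ...} -> 0, {sr, sr^3, ...} -> 0.
Now take the inner product of this character with each irreducible chi from the table, <chi_5*chi_6, chi> = (1/24) sum_C |C| (chi_5*chi_6)(C) conj(chi(C)):
  <chi_5*chi_6, chi_1> = (1/24)[1*(4)*conj(1) + 1*(-4)*conj(1) + 2*(sqrt(3))*conj(1) + 2*(-1)*conj(1) + 2*(0)*conj(1) + 2*(1)*conj(1) + 2*(-sqrt(3))*conj(1) + 6*(0)*conj(1) + 6*(0)*conj(1)]
      = (1/24)[(4) + (-4) + (2*sqrt(3)) + (-2) + (0) + (2) + (-2*sqrt(3)) + (0) + (0)] = 0/24 = 0
  <chi_5*chi_6, chi_2> = (1/24)[1*(4)*conj(1) + 1*(-4)*conj(1) + 2*(sqrt(3))*conj(1) + 2*(-1)*conj(1) + 2*(0)*conj(1) + 2*(1)*conj(1) + 2*(-sqrt(3))*conj(1) + 6*(0)*conj(-1) + 6*(0)*conj(-1)]
      = (1/24)[(4) + (-4) + (2*sqrt(3)) + (-2) + (0) + (2) + (-2*sqrt(3)) + (0) + (0)] = 0/24 = 0
  <chi_5*chi_6, chi_3> = (1/24)[1*(4)*conj(1) + 1*(-4)*conj(1) + 2*(sqrt(3))*conj(-1) + 2*(-1)*conj(1) + 2*(0)*conj(-1) + 2*(1)*conj(1) + 2*(-sqrt(3))*conj(-1) + 6*(0)*conj(1) + 6*(0)*conj(-1)]
      = (1/24)[(4) + (-4) + (-2*sqrt(3)) + (-2) + (0) + (2) + (2*sqrt(3)) + (0) + (0)] = 0/24 = 0
  <chi_5*chi_6, chi_4> = (1/24)[1*(4)*conj(1) + 1*(-4)*conj(1) + 2*(sqrt(3))*conj(-1) + 2*(-1)*conj(1) + 2*(0)*conj(-1) + 2*(1)*conj(1) + 2*(-sqrt(3))*conj(-1) + 6*(0)*conj(-1) + 6*(0)*conj(1)]
      = (1/24)[(4) + (-4) + (-2*sqrt(3)) + (-2) + (0) + (2) + (2*sqrt(3)) + (0) + (0)] = 0/24 = 0
  <chi_5*chi_6, chi_5> = (1/24)[1*(4)*conj(2) + 1*(-4)*conj(-2) + 2*(sqrt(3))*conj(sqrt(3)) + 2*(-1)*conj(1) + 2*(0)*conj(0) + 2*(1)*conj(-1) + 2*(-sqrt(3))*conj(-sqrt(3)) + 6*(0)*conj(0) + 6*(0)*conj(0)]
      = (1/24)[(8) + (8) + (6) + (-2) + (0) + (-2) + (6) + (0) + (0)] = 24/24 = 1
  <chi_5*chi_6, chi_6> = (1/24)[1*(4)*conj(2) + 1*(-4)*conj(2) + 2*(sqrt(3))*conj(1) + 2*(-1)*conj(-1) + 2*(0)*conj(-2) + 2*(1)*conj(-1) + 2*(-sqrt(3))*conj(1) + 6*(0)*conj(0) + 6*(0)*conj(0)]
      = (1/24)[(8) + (-8) + (2*sqrt(3)) + (2) + (0) + (-2) + (-2*sqrt(3)) + (0) + (0)] = 0/24 = 0
  <chi_5*chi_6, chi_7> = (1/24)[1*(4)*conj(2) + 1*(-4)*conj(-2) + 2*(sqrt(3))*conj(0) + 2*(-1)*conj(-2) + 2*(0)*conj(0) + 2*(1)*conj(2) + 2*(-sqrt(3))*conj(0) + 6*(0)*conj(0) + 6*(0)*conj(0)]
      = (1/24)[(8) + (8) + (0) + (4) + (0) + (4) + (0) + (0) + (0)] = 24/24 = 1
  <chi_5*chi_6, chi_8> = (1/24)[1*(4)*conj(2) + 1*(-4)*conj(2) + 2*(sqrt(3))*conj(-1) + 2*(-1)*conj(-1) + 2*(0)*conj(2) + 2*(1)*conj(-1) + 2*(-sqrt(3))*conj(-1) + 6*(0)*conj(0) + 6*(0)*conj(0)]
      = (1/24)[(8) + (-8) + (-2*sqrt(3)) + (2) + (0) + (-2) + (2*sqrt(3)) + (0) + (0)] = 0/24 = 0
  <chi_5*chi_6, chi_9> = (1/24)[1*(4)*conj(2) + 1*(-4)*conj(-2) + 2*(sqrt(3))*conj(-sqrt(3)) + 2*(-1)*conj(1) + 2*(0)*conj(0) + 2*(1)*conj(-1) + 2*(-sqrt(3))*conj(sqrt(3)) + 6*(0)*conj(0) + 6*(0)*conj(0)]
      = (1/24)[(8) + (8) + (-6) + (-2) + (0) + (-2) + (-6) + (0) + (0)] = 0/24 = 0
Hence the multiplicities are chi_5: 1, chi_7: 1. Dimension check: dim(chi_5)*dim(chi_6) = 2*2 = 4 and sum (mult * dim) = 1*2 + 1*2 = 4.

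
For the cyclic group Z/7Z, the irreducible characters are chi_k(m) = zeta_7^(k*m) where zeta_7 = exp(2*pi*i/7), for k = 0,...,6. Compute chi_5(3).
chi_5(3) = zeta_7^15 = exp(2*I*pi/7)

Reasoning: chi_5(3) = zeta_7^(5*3) = zeta_7^15. Since zeta_7^7 = 1, this equals zeta_7^1 = exp(2*pi*i*1/7) = exp(2*I*pi/7).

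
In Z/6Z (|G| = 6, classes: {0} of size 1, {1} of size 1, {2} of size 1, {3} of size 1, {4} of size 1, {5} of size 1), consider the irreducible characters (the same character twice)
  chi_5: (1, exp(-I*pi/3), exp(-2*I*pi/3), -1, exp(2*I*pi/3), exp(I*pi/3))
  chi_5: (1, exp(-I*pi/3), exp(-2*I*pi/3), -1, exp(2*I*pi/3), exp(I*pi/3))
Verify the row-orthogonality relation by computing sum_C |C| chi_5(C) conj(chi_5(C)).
Sum = 6 = |G| = 6; so <chi_5, chi_5> = 1 (norm-1 confirms irreducibility).

Solution. Compute term by term over conjugacy classes (|C| * chi_5(C) * conj(chi_5(C))):
  1*(1)*conj(1) + 1*(exp(-I*pi/3))*conj(exp(-I*pi/3)) + 1*(exp(-2*I*pi/3))*conj(exp(-2*I*pi/3)) + 1*(-1)*conj(-1) + 1*(exp(2*I*pi/3))*conj(exp(2*I*pi/3)) + 1*(exp(I*pi/3))*conj(exp(I*pi/3))
  = (1) + (1) + (1) + (1) + (1) + (1)
  = 6.
(Exp terms are combined using exp(i*s)*conj(exp(i*t)) = exp(i*(s-t)), and sums of them are collapsed using the identity that for every m > 1 the m distinct m-th roots of unity sum to 0, e.g. 1 + exp(2*I*pi/3) + exp(-2*I*pi/3) = 0.)
Dividing by |G| = 6 gives 6/6 = 1, matching the row-orthogonality relation <chi_5, chi_5> = [chi_5 = chi_5].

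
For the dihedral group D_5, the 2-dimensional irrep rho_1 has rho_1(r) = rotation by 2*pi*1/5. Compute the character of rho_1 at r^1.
chi_{rho_1}(r^1) = 2*cos(2*pi*1*1/5) = -1/2 + sqrt(5)/2

Why: rho_1(r^1) is rotation by angle 2*pi*1*1/5, whose trace is 2*cos(2*pi*1*1/5) = -1/2 + sqrt(5)/2.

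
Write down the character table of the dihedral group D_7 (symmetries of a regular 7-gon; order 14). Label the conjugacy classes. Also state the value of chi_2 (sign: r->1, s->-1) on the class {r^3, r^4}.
Conjugacy classes: {e} of size 1, {r^1, r^6} of size 2, {r^2, r^5} of size 2, {r^3, r^4} of size 2, {s, sr, ..., sr^6} of size 7.
Character table:
  irrep \ class              {e} (size 1)  {r^1, r^6} (size 2)  {r^2, r^5} (size 2)  {r^3, r^4} (size 2)  {s, sr, ..., sr^6} (size 7)
  chi_1 (triv)               1             1                    1                    1                    1                          
  chi_2 (sign: r->1, s->-1)  1             1                    1                    1                    -1                         
  chi_3 (2d, j=1)            2             2*cos(2*pi/7)        -2*cos(3*pi/7)       -2*cos(pi/7)         0                          
  chi_4 (2d, j=2)            2             -2*cos(3*pi/7)       -2*cos(pi/7)         2*cos(2*pi/7)        0                          
  chi_5 (2d, j=3)            2             -2*cos(pi/7)         2*cos(2*pi/7)        -2*cos(3*pi/7)       0                          

Spot check: chi_2 (sign: r->1, s->-1) on {r^3, r^4} = 1.

Explanation: D_7 has order 2*7 = 14 with 5 conjugacy classes, hence 5 irreducibles. Sum of squared dims 1 + 1 + 4 + 4 + 4 = 14 = |G|. Linear characters come from the abelianisation; the 2-dimensional irreps have character r^k -> 2*cos(2*pi*j*k/7), reflections -> 0.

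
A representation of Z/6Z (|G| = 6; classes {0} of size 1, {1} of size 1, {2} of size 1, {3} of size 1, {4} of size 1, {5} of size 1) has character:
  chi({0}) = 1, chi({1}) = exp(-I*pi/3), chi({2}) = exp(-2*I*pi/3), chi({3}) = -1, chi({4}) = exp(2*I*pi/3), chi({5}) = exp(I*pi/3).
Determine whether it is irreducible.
Irreducible: <chi, chi> = 1.

<chi, chi> = (1/|G|) sum_C |C| * |chi(C)|^2 = (1/6)[1*|1|^2 + 1*|exp(-I*pi/3)|^2 + 1*|exp(-2*I*pi/3)|^2 + 1*|-1|^2 + 1*|exp(2*I*pi/3)|^2 + 1*|exp(I*pi/3)|^2]
  = (1/6)[(1) + (1) + (1) + (1) + (1) + (1)] = 6/6 = 1.
(Exp terms are combined using exp(i*s)*conj(exp(i*t)) = exp(i*(s-t)), and sums of them are collapsed using the identity that for every m > 1 the m distinct m-th roots of unity sum to 0, e.g. 1 + exp(2*I*pi/3) + exp(-2*I*pi/3) = 0.)
A character is irreducible iff <chi, chi> = 1, so this representation is irreducible.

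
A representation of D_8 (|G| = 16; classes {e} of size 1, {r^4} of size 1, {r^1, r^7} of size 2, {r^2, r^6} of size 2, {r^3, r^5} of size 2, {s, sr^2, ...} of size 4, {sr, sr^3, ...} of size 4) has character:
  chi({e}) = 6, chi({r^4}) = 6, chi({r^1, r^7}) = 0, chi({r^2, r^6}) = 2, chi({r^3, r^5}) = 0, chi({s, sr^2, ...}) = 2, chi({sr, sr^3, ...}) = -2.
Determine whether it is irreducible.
Not irreducible (reducible): <chi, chi> = 7 > 1.

Proof sketch: <chi, chi> = (1/|G|) sum_C |C| * |chi(C)|^2 = (1/16)[1*|6|^2 + 1*|6|^2 + 2*|0|^2 + 2*|2|^2 + 2*|0|^2 + 4*|2|^2 + 4*|-2|^2]
  = (1/16)[(36) + (36) + (0) + (8) + (0) + (16) + (16)] = 112/16 = 7.
A character is irreducible iff <chi, chi> = 1, so this representation is reducible.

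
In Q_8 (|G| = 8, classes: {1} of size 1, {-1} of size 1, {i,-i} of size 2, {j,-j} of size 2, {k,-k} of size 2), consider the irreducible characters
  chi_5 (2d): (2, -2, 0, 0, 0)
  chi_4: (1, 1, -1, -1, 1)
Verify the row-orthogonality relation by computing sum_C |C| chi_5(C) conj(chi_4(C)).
Sum = 0; so <chi_5, chi_4> = 0 (distinct irreducibles are orthogonal).

Working: Compute term by term over conjugacy classes (|C| * chi_5(C) * conj(chi_4(C))):
  1*(2)*conj(1) + 1*(-2)*conj(1) + 2*(0)*conj(-1) + 2*(0)*conj(-1) + 2*(0)*conj(1)
  = (2) + (-2) + (0) + (0) + (0)
  = 0.
Dividing by |G| = 8 gives 0/8 = 0, matching the row-orthogonality relation <chi_5, chi_4> = [chi_5 = chi_4].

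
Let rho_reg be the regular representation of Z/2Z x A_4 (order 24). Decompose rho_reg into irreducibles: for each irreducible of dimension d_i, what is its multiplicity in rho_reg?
Each irreducible V_i of dimension d_i appears with multiplicity d_i, i.e. rho_reg = (direct sum over all irreducibles V_i) d_i V_i. The irreducible dimensions for Z/2Z x A_4 are 1, 1, 1, 1, 1, 1, 3, 3: 6 irreducibles of dimension 1, each with multiplicity 1; 2 irreducibles of dimension 3, each with multiplicity 3. Total dimension 6*1*1 + 2*3*3 = 24 = |G|.

Details: General theorem: in the regular representation of a finite group G, each irreducible appears with multiplicity equal to its dimension. Check: dim(rho_reg) = sum d_i^2 = 1 + 1 + 1 + 1 + 1 + 1 + 9 + 9 = 24 = |G|.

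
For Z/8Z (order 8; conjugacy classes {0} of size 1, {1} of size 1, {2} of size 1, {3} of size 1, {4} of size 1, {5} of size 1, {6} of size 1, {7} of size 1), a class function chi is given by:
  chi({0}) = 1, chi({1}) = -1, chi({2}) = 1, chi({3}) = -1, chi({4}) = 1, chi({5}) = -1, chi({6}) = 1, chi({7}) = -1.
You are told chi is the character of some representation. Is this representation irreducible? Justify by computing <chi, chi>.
Irreducible: <chi, chi> = 1.

<chi, chi> = (1/|G|) sum_C |C| * |chi(C)|^2 = (1/8)[1*|1|^2 + 1*|-1|^2 + 1*|1|^2 + 1*|-1|^2 + 1*|1|^2 + 1*|-1|^2 + 1*|1|^2 + 1*|-1|^2]
  = (1/8)[(1) + (1) + (1) + (1) + (1) + (1) + (1) + (1)] = 8/8 = 1.
(Exp terms are combined using exp(i*s)*conj(exp(i*t)) = exp(i*(s-t)), and sums of them are collapsed using the identity that for every m > 1 the m distinct m-th roots of unity sum to 0, e.g. 1 + exp(2*I*pi/3) + exp(-2*I*pi/3) = 0.)
A character is irreducible iff <chi, chi> = 1, so this representation is irreducible.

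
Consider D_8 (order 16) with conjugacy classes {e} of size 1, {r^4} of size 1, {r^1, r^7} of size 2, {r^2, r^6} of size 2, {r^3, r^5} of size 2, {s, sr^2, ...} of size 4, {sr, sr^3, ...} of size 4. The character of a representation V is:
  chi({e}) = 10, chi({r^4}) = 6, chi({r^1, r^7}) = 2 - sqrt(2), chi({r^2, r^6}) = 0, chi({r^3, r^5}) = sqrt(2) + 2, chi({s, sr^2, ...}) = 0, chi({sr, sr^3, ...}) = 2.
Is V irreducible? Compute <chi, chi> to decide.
Not irreducible (reducible): <chi, chi> = 11 > 1.

Reasoning: <chi, chi> = (1/|G|) sum_C |C| * |chi(C)|^2 = (1/16)[1*|10|^2 + 1*|6|^2 + 2*|2 - sqrt(2)|^2 + 2*|0|^2 + 2*|sqrt(2) + 2|^2 + 4*|0|^2 + 4*|2|^2]
  = (1/16)[(100) + (36) + (12 - 8*sqrt(2)) + (0) + (8*sqrt(2) + 12) + (0) + (16)] = 176/16 = 11.
A character is irreducible iff <chi, chi> = 1, so this representation is reducible.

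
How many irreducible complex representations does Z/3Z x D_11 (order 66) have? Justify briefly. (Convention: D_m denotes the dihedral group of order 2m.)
21

Solution. The number of irreducible complex representations of a finite group equals its number of conjugacy classes. For a direct product, #classes(G x H) = #classes(G) * #classes(H). Z/3Z has 3 classes (abelian), D_11 has 7 classes, so 3 * 7 = 21, so Z/3Z x D_11 (order 66) has exactly 21 irreducible complex representations.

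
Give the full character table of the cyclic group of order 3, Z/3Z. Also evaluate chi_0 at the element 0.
Character table of Z/3Z (irreps indexed chi_0,...,chi_2 with chi_k(m) = zeta_3^(k*m), zeta_3 = exp(2*pi*i/3)):
  irrep \ class  {0} (size 1)  {1} (size 1)    {2} (size 1)  
  chi_0          1             1               1             
  chi_1          1             exp(2*I*pi/3)   exp(-2*I*pi/3)
  chi_2          1             exp(-2*I*pi/3)  exp(2*I*pi/3) 

Spot check: chi_0(0) = zeta_3^(0*0) = zeta_3^0 = 1.

Solution. Z/3Z is abelian, so all 3 irreducible complex representations are 1-dimensional. They are given by chi_k(m) = zeta_3^(k*m) for k = 0,...,2. Row orthogonality: sum_m chi_k(m) conj(chi_l(m)) = 3 * [k = l].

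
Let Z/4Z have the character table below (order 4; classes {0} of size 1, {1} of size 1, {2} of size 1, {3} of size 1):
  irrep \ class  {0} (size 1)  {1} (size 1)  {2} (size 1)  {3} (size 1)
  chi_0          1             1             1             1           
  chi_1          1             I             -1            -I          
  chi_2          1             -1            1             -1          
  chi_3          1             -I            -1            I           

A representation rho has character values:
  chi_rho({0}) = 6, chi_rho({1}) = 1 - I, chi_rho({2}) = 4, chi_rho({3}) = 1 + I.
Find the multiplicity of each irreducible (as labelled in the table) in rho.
Multiplicities: chi_0: 3, chi_1: 0, chi_2: 2, chi_3: 1.

Proof sketch: Use <chi_rho, chi> = (1/|G|) sum_C |C| * chi_rho(C) * conj(chi(C)) with |G| = 4 for each irreducible chi in the table:
  <chi_rho, chi_0> = (1/4)[1*(6)*conj(1) + 1*(1 - I)*conj(1) + 1*(4)*conj(1) + 1*(1 + I)*conj(1)]
      = (1/4)[(6) + (1 - I) + (4) + (1 + I)] = 12/4 = 3
  <chi_rho, chi_1> = (1/4)[1*(6)*conj(1) + 1*(1 - I)*conj(I) + 1*(4)*conj(-1) + 1*(1 + I)*conj(-I)]
      = (1/4)[(6) + (-1 - I) + (-4) + (-1 + I)] = 0/4 = 0
  <chi_rho, chi_2> = (1/4)[1*(6)*conj(1) + 1*(1 - I)*conj(-1) + 1*(4)*conj(1) + 1*(1 + I)*conj(-1)]
      = (1/4)[(6) + (-1 + I) + (4) + (-1 - I)] = 8/4 = 2
  <chi_rho, chi_3> = (1/4)[1*(6)*conj(1) + 1*(1 - I)*conj(-I) + 1*(4)*conj(-1) + 1*(1 + I)*conj(I)]
      = (1/4)[(6) + (1 + I) + (-4) + (1 - I)] = 4/4 = 1
(Exp terms are combined using exp(i*s)*conj(exp(i*t)) = exp(i*(s-t)), and sums of them are collapsed using the identity that for every m > 1 the m distinct m-th roots of unity sum to 0, e.g. 1 + exp(2*I*pi/3) + exp(-2*I*pi/3) = 0.)
Dimension check: dim(rho) = sum (mult * dim) = 3*1 + 0*1 + 2*1 + 1*1 = 6 = chi_rho(e) = 6.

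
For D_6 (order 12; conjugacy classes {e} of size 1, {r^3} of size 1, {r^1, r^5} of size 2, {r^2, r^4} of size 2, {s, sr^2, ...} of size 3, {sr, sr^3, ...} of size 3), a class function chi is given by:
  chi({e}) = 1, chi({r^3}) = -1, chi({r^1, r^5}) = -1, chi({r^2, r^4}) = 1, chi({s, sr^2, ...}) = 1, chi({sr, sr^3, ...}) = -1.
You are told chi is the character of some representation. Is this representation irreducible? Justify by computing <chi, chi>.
Irreducible: <chi, chi> = 1.

Proof sketch: <chi, chi> = (1/|G|) sum_C |C| * |chi(C)|^2 = (1/12)[1*|1|^2 + 1*|-1|^2 + 2*|-1|^2 + 2*|1|^2 + 3*|1|^2 + 3*|-1|^2]
  = (1/12)[(1) + (1) + (2) + (2) + (3) + (3)] = 12/12 = 1.
A character is irreducible iff <chi, chi> = 1, so this representation is irreducible.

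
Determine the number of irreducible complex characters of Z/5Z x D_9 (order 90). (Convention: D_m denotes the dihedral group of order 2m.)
30

Explanation: The number of irreducible complex representations of a finite group equals its number of conjugacy classes. For a direct product, #classes(G x H) = #classes(G) * #classes(H). Z/5Z has 5 classes (abelian), D_9 has 6 classes, so 5 * 6 = 30, so Z/5Z x D_9 (order 90) has exactly 30 irreducible complex representations.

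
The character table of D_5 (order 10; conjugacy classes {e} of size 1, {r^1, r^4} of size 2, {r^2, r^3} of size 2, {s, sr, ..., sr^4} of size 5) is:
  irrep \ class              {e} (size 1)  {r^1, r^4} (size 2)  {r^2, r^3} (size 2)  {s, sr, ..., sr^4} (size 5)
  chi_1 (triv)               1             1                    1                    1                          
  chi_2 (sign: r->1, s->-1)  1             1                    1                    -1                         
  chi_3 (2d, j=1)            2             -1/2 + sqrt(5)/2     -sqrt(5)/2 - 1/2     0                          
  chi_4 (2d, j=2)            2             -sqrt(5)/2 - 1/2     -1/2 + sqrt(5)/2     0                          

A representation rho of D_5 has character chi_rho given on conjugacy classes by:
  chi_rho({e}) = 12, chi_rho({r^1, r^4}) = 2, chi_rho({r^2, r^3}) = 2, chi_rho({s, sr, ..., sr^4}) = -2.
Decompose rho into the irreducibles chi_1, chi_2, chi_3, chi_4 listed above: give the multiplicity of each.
Multiplicities: chi_1: 1, chi_2: 3, chi_3: 2, chi_4: 2.

Proof sketch: Use <chi_rho, chi> = (1/|G|) sum_C |C| * chi_rho(C) * conj(chi(C)) with |G| = 10 for each irreducible chi in the table:
  <chi_rho, chi_1> = (1/10)[1*(12)*conj(1) + 2*(2)*conj(1) + 2*(2)*conj(1) + 5*(-2)*conj(1)]
      = (1/10)[(12) + (4) + (4) + (-10)] = 10/10 = 1
  <chi_rho, chi_2> = (1/10)[1*(12)*conj(1) + 2*(2)*conj(1) + 2*(2)*conj(1) + 5*(-2)*conj(-1)]
      = (1/10)[(12) + (4) + (4) + (10)] = 30/10 = 3
  <chi_rho, chi_3> = (1/10)[1*(12)*conj(2) + 2*(2)*conj(-1/2 + sqrt(5)/2) + 2*(2)*conj(-sqrt(5)/2 - 1/2) + 5*(-2)*conj(0)]
      = (1/10)[(24) + (-2 + 2*sqrt(5)) + (-2*sqrt(5) - 2) + (0)] = 20/10 = 2
  <chi_rho, chi_4> = (1/10)[1*(12)*conj(2) + 2*(2)*conj(-sqrt(5)/2 - 1/2) + 2*(2)*conj(-1/2 + sqrt(5)/2) + 5*(-2)*conj(0)]
      = (1/10)[(24) + (-2*sqrt(5) - 2) + (-2 + 2*sqrt(5)) + (0)] = 20/10 = 2
Dimension check: dim(rho) = sum (mult * dim) = 1*1 + 3*1 + 2*2 + 2*2 = 12 = chi_rho(e) = 12.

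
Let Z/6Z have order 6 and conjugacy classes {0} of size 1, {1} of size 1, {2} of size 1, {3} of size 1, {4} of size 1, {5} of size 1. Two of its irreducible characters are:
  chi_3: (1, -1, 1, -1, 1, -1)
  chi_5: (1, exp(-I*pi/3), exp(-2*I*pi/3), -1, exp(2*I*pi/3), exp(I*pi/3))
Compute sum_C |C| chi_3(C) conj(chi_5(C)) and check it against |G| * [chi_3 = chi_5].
Sum = 0; so <chi_3, chi_5> = 0 (distinct irreducibles are orthogonal).

Derivation: Compute term by term over conjugacy classes (|C| * chi_3(C) * conj(chi_5(C))):
  1*(1)*conj(1) + 1*(-1)*conj(exp(-I*pi/3)) + 1*(1)*conj(exp(-2*I*pi/3)) + 1*(-1)*conj(-1) + 1*(1)*conj(exp(2*I*pi/3)) + 1*(-1)*conj(exp(I*pi/3))
  = (1) + (-exp(I*pi/3)) + (exp(2*I*pi/3)) + (1) + (exp(-2*I*pi/3)) + (-exp(-I*pi/3))
  = 0.
(Exp terms are combined using exp(i*s)*conj(exp(i*t)) = exp(i*(s-t)), and sums of them are collapsed using the identity that for every m > 1 the m distinct m-th roots of unity sum to 0, e.g. 1 + exp(2*I*pi/3) + exp(-2*I*pi/3) = 0.)
Dividing by |G| = 6 gives 0/6 = 0, matching the row-orthogonality relation <chi_3, chi_5> = [chi_3 = chi_5].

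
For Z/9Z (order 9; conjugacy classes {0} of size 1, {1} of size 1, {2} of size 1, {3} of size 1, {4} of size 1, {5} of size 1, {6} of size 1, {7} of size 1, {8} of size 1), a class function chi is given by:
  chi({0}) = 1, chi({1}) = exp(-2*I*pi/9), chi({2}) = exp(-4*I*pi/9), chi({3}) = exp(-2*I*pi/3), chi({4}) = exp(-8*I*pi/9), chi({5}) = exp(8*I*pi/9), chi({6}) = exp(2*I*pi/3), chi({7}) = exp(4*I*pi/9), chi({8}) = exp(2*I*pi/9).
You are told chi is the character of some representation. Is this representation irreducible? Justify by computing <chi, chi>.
Irreducible: <chi, chi> = 1.

Justification: <chi, chi> = (1/|G|) sum_C |C| * |chi(C)|^2 = (1/9)[1*|1|^2 + 1*|exp(-2*I*pi/9)|^2 + 1*|exp(-4*I*pi/9)|^2 + 1*|exp(-2*I*pi/3)|^2 + 1*|exp(-8*I*pi/9)|^2 + 1*|exp(8*I*pi/9)|^2 + 1*|exp(2*I*pi/3)|^2 + 1*|exp(4*I*pi/9)|^2 + 1*|exp(2*I*pi/9)|^2]
  = (1/9)[(1) + (1) + (1) + (1) + (1) + (1) + (1) + (1) + (1)] = 9/9 = 1.
(Exp terms are combined using exp(i*s)*conj(exp(i*t)) = exp(i*(s-t)), and sums of them are collapsed using the identity that for every m > 1 the m distinct m-th roots of unity sum to 0, e.g. 1 + exp(2*I*pi/3) + exp(-2*I*pi/3) = 0.)
A character is irreducible iff <chi, chi> = 1, so this representation is irreducible.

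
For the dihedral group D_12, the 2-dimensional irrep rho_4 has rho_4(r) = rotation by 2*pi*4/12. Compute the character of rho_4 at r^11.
chi_{rho_4}(r^11) = 2*cos(2*pi*4*11/12) = -1

Details: rho_4(r^11) is rotation by angle 2*pi*4*11/12, whose trace is 2*cos(2*pi*4*11/12) = -1.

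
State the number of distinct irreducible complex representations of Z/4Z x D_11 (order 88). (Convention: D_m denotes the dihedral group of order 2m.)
28

Derivation: The number of irreducible complex representations of a finite group equals its number of conjugacy classes. For a direct product, #classes(G x H) = #classes(G) * #classes(H). Z/4Z has 4 classes (abelian), D_11 has 7 classes, so 4 * 7 = 28, so Z/4Z x D_11 (order 88) has exactly 28 irreducible complex representations.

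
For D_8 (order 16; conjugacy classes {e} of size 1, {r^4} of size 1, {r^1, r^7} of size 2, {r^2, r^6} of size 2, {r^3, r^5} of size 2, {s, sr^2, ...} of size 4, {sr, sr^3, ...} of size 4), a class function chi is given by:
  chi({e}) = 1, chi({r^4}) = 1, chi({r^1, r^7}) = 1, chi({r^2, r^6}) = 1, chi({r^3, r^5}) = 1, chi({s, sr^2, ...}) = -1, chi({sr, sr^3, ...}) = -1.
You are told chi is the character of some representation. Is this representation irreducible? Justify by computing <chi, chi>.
Irreducible: <chi, chi> = 1.

<chi, chi> = (1/|G|) sum_C |C| * |chi(C)|^2 = (1/16)[1*|1|^2 + 1*|1|^2 + 2*|1|^2 + 2*|1|^2 + 2*|1|^2 + 4*|-1|^2 + 4*|-1|^2]
  = (1/16)[(1) + (1) + (2) + (2) + (2) + (4) + (4)] = 16/16 = 1.
A character is irreducible iff <chi, chi> = 1, so this representation is irreducible.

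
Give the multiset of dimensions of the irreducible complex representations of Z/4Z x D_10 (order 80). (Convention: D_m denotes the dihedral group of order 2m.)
Dimensions: 1, 1, 1, 1, 1, 1, 1, 1, 1, 1, 1, 1, 1, 1, 1, 1, 2, 2, 2, 2, 2, 2, 2, 2, 2, 2, 2, 2, 2, 2, 2, 2

Why: There are 32 irreducibles (= number of conjugacy classes). Their dimensions d_i satisfy sum d_i^2 = |G| = 80: 1 + 1 + 1 + 1 + 1 + 1 + 1 + 1 + 1 + 1 + 1 + 1 + 1 + 1 + 1 + 1 + 4 + 4 + 4 + 4 + 4 + 4 + 4 + 4 + 4 + 4 + 4 + 4 + 4 + 4 + 4 + 4 = 80. (For the product with Z/4Z: each of the 4 1-dim characters of Z/4Z tensors with each irrep of D_10, giving 4 copies of each D_10-dimension.)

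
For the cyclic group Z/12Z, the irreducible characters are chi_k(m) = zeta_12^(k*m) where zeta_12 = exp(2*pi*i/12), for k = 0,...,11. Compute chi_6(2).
chi_6(2) = zeta_12^12 = 1

Solution. chi_6(2) = zeta_12^(6*2) = zeta_12^12. Since zeta_12^12 = 1, this equals zeta_12^0 = exp(2*pi*i*0/12) = 1.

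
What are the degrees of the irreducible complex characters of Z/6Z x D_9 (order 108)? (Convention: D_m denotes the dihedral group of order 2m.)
Dimensions: 1, 1, 1, 1, 1, 1, 1, 1, 1, 1, 1, 1, 2, 2, 2, 2, 2, 2, 2, 2, 2, 2, 2, 2, 2, 2, 2, 2, 2, 2, 2, 2, 2, 2, 2, 2

Details: There are 36 irreducibles (= number of conjugacy classes). Their dimensions d_i satisfy sum d_i^2 = |G| = 108: 1 + 1 + 1 + 1 + 1 + 1 + 1 + 1 + 1 + 1 + 1 + 1 + 4 + 4 + 4 + 4 + 4 + 4 + 4 + 4 + 4 + 4 + 4 + 4 + 4 + 4 + 4 + 4 + 4 + 4 + 4 + 4 + 4 + 4 + 4 + 4 = 108. (For the product with Z/6Z: each of the 6 1-dim characters of Z/6Z tensors with each irrep of D_9, giving 6 copies of each D_9-dimension.)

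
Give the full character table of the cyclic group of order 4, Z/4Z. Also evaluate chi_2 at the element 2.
Character table of Z/4Z (irreps indexed chi_0,...,chi_3 with chi_k(m) = zeta_4^(k*m), zeta_4 = exp(2*pi*i/4)):
  irrep \ class  {0} (size 1)  {1} (size 1)  {2} (size 1)  {3} (size 1)
  chi_0          1             1             1             1           
  chi_1          1             I             -1            -I          
  chi_2          1             -1            1             -1          
  chi_3          1             -I            -1            I           

Spot check: chi_2(2) = zeta_4^(2*2) = zeta_4^4 = 1.

Derivation: Z/4Z is abelian, so all 4 irreducible complex representations are 1-dimensional. They are given by chi_k(m) = zeta_4^(k*m) for k = 0,...,3. Row orthogonality: sum_m chi_k(m) conj(chi_l(m)) = 4 * [k = l].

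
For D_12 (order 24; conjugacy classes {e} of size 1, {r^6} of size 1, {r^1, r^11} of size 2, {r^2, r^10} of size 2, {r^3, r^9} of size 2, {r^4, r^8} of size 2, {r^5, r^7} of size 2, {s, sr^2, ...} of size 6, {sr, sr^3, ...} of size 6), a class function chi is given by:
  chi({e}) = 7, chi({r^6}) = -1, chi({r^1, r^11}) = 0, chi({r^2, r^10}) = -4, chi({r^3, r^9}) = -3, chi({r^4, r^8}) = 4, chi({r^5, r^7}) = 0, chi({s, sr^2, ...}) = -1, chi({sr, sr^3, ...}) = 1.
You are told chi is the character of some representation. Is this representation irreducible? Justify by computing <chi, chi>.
Not irreducible (reducible): <chi, chi> = 6 > 1.

Details: <chi, chi> = (1/|G|) sum_C |C| * |chi(C)|^2 = (1/24)[1*|7|^2 + 1*|-1|^2 + 2*|0|^2 + 2*|-4|^2 + 2*|-3|^2 + 2*|4|^2 + 2*|0|^2 + 6*|-1|^2 + 6*|1|^2]
  = (1/24)[(49) + (1) + (0) + (32) + (18) + (32) + (0) + (6) + (6)] = 144/24 = 6.
A character is irreducible iff <chi, chi> = 1, so this representation is reducible.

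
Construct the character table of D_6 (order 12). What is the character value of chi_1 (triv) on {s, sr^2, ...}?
Conjugacy classes: {e} of size 1, {r^3} of size 1, {r^1, r^5} of size 2, {r^2, r^4} of size 2, {s, sr^2, ...} of size 3, {sr, sr^3, ...} of size 3.
Character table:
  irrep \ class              {e} (size 1)  {r^3} (size 1)  {r^1, r^5} (size 2)  {r^2, r^4} (size 2)  {s, sr^2, ...} (size 3)  {sr, sr^3, ...} (size 3)
  chi_1 (triv)               1             1               1                    1                    1                        1                       
  chi_2 (sign: r->1, s->-1)  1             1               1                    1                    -1                       -1                      
  chi_3 (r->-1, s->1)        1             -1              -1                   1                    1                        -1                      
  chi_4 (r->-1, s->-1)       1             -1              -1                   1                    -1                       1                       
  chi_5 (2d, j=1)            2             -2              1                    -1                   0                        0                       
  chi_6 (2d, j=2)            2             2               -1                   -1                   0                        0                       

Spot check: chi_1 (triv) on {s, sr^2, ...} = 1.

Derivation: D_6 has order 2*6 = 12 with 6 conjugacy classes, hence 6 irreducibles. Sum of squared dims 1 + 1 + 1 + 1 + 4 + 4 = 12 = |G|. Linear characters come from the abelianisation; the 2-dimensional irreps have character r^k -> 2*cos(2*pi*j*k/6), reflections -> 0.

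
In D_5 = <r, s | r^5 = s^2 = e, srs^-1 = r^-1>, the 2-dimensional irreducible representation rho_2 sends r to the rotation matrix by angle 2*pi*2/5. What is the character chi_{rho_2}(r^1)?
chi_{rho_2}(r^1) = 2*cos(2*pi*2*1/5) = -sqrt(5)/2 - 1/2

Solution. rho_2(r^1) is rotation by angle 2*pi*2*1/5, whose trace is 2*cos(2*pi*2*1/5) = -sqrt(5)/2 - 1/2.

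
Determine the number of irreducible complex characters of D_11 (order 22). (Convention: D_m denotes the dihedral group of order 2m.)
7

Derivation: The number of irreducible complex representations of a finite group equals its number of conjugacy classes. D_11 has 7 conjugacy classes ((n+3)/2 for n odd), so D_11 (order 22) has exactly 7 irreducible complex representations.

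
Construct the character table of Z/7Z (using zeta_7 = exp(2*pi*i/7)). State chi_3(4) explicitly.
Character table of Z/7Z (irreps indexed chi_0,...,chi_6 with chi_k(m) = zeta_7^(k*m), zeta_7 = exp(2*pi*i/7)):
  irrep \ class  {0} (size 1)  {1} (size 1)    {2} (size 1)    {3} (size 1)    {4} (size 1)    {5} (size 1)    {6} (size 1)  
  chi_0          1             1               1               1               1               1               1             
  chi_1          1             exp(2*I*pi/7)   exp(4*I*pi/7)   exp(6*I*pi/7)   exp(-6*I*pi/7)  exp(-4*I*pi/7)  exp(-2*I*pi/7)
  chi_2          1             exp(4*I*pi/7)   exp(-6*I*pi/7)  exp(-2*I*pi/7)  exp(2*I*pi/7)   exp(6*I*pi/7)   exp(-4*I*pi/7)
  chi_3          1             exp(6*I*pi/7)   exp(-2*I*pi/7)  exp(4*I*pi/7)   exp(-4*I*pi/7)  exp(2*I*pi/7)   exp(-6*I*pi/7)
  chi_4          1             exp(-6*I*pi/7)  exp(2*I*pi/7)   exp(-4*I*pi/7)  exp(4*I*pi/7)   exp(-2*I*pi/7)  exp(6*I*pi/7) 
  chi_5          1             exp(-4*I*pi/7)  exp(6*I*pi/7)   exp(2*I*pi/7)   exp(-2*I*pi/7)  exp(-6*I*pi/7)  exp(4*I*pi/7) 
  chi_6          1             exp(-2*I*pi/7)  exp(-4*I*pi/7)  exp(-6*I*pi/7)  exp(6*I*pi/7)   exp(4*I*pi/7)   exp(2*I*pi/7) 

Spot check: chi_3(4) = zeta_7^(3*4) = zeta_7^12 = exp(-4*I*pi/7).

Justification: Z/7Z is abelian, so all 7 irreducible complex representations are 1-dimensional. They are given by chi_k(m) = zeta_7^(k*m) for k = 0,...,6. Row orthogonality: sum_m chi_k(m) conj(chi_l(m)) = 7 * [k = l].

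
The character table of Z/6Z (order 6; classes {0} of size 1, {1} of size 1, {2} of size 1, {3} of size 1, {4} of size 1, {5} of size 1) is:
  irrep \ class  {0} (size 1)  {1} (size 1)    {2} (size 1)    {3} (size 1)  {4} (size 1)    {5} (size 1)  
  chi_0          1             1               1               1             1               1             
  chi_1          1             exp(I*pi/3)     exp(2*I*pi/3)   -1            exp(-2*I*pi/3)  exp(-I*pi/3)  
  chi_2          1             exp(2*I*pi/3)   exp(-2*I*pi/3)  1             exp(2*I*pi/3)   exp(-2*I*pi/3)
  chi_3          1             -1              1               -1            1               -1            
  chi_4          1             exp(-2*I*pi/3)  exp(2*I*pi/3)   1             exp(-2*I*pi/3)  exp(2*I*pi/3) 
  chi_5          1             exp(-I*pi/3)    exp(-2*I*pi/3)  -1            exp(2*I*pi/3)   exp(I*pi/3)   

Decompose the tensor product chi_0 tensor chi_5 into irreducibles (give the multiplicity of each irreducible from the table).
chi_0 tensor chi_5 = chi_5 (all other irreducibles have multiplicity 0).

Proof sketch: The character of a tensor product is the pointwise product (chi_0 * chi_5)(C) = chi_0(C) * chi_5(C):
  {0}: (1)*(1), {1}: (1)*(exp(-I*pi/3)), {2}: (1)*(exp(-2*I*pi/3)), {3}: (1)*(-1), {4}: (1)*(exp(2*I*pi/3)), {5}: (1)*(exp(I*pi/3))
so (chi_0 * chi_5) takes values
  {0} -> 1, {1} -> exp(-I*pi/3), {2} -> exp(-2*I*pi/3), {3} -> -1, {4} -> exp(2*I*pi/3), {5} -> exp(I*pi/3).
Now take the inner product of this character with each irreducible chi from the table, <chi_0*chi_5, chi> = (1/6) sum_C |C| (chi_0*chi_5)(C) conj(chi(C)):
  <chi_0*chi_5, chi_0> = (1/6)[1*(1)*conj(1) + 1*(exp(-I*pi/3))*conj(1) + 1*(exp(-2*I*pi/3))*conj(1) + 1*(-1)*conj(1) + 1*(exp(2*I*pi/3))*conj(1) + 1*(exp(I*pi/3))*conj(1)]
      = (1/6)[(1) + (exp(-I*pi/3)) + (exp(-2*I*pi/3)) + (-1) + (exp(2*I*pi/3)) + (exp(I*pi/3))] = 0/6 = 0
  <chi_0*chi_5, chi_1> = (1/6)[1*(1)*conj(1) + 1*(exp(-I*pi/3))*conj(exp(I*pi/3)) + 1*(exp(-2*I*pi/3))*conj(exp(2*I*pi/3)) + 1*(-1)*conj(-1) + 1*(exp(2*I*pi/3))*conj(exp(-2*I*pi/3)) + 1*(exp(I*pi/3))*conj(exp(-I*pi/3))]
      = (1/6)[(1) + (exp(-2*I*pi/3)) + (exp(2*I*pi/3)) + (1) + (exp(-2*I*pi/3)) + (exp(2*I*pi/3))] = 0/6 = 0
  <chi_0*chi_5, chi_2> = (1/6)[1*(1)*conj(1) + 1*(exp(-I*pi/3))*conj(exp(2*I*pi/3)) + 1*(exp(-2*I*pi/3))*conj(exp(-2*I*pi/3)) + 1*(-1)*conj(1) + 1*(exp(2*I*pi/3))*conj(exp(2*I*pi/3)) + 1*(exp(I*pi/3))*conj(exp(-2*I*pi/3))]
      = (1/6)[(1) + (-1) + (1) + (-1) + (1) + (-1)] = 0/6 = 0
  <chi_0*chi_5, chi_3> = (1/6)[1*(1)*conj(1) + 1*(exp(-I*pi/3))*conj(-1) + 1*(exp(-2*I*pi/3))*conj(1) + 1*(-1)*conj(-1) + 1*(exp(2*I*pi/3))*conj(1) + 1*(exp(I*pi/3))*conj(-1)]
      = (1/6)[(1) + (-exp(-I*pi/3)) + (exp(-2*I*pi/3)) + (1) + (exp(2*I*pi/3)) + (-exp(I*pi/3))] = 0/6 = 0
  <chi_0*chi_5, chi_4> = (1/6)[1*(1)*conj(1) + 1*(exp(-I*pi/3))*conj(exp(-2*I*pi/3)) + 1*(exp(-2*I*pi/3))*conj(exp(2*I*pi/3)) + 1*(-1)*conj(1) + 1*(exp(2*I*pi/3))*conj(exp(-2*I*pi/3)) + 1*(exp(I*pi/3))*conj(exp(2*I*pi/3))]
      = (1/6)[(1) + (exp(I*pi/3)) + (exp(2*I*pi/3)) + (-1) + (exp(-2*I*pi/3)) + (exp(-I*pi/3))] = 0/6 = 0
  <chi_0*chi_5, chi_5> = (1/6)[1*(1)*conj(1) + 1*(exp(-I*pi/3))*conj(exp(-I*pi/3)) + 1*(exp(-2*I*pi/3))*conj(exp(-2*I*pi/3)) + 1*(-1)*conj(-1) + 1*(exp(2*I*pi/3))*conj(exp(2*I*pi/3)) + 1*(exp(I*pi/3))*conj(exp(I*pi/3))]
      = (1/6)[(1) + (1) + (1) + (1) + (1) + (1)] = 6/6 = 1
(Exp terms are combined using exp(i*s)*conj(exp(i*t)) = exp(i*(s-t)), and sums of them are collapsed using the identity that for every m > 1 the m distinct m-th roots of unity sum to 0, e.g. 1 + exp(2*I*pi/3) + exp(-2*I*pi/3) = 0.)
Hence the multiplicities are chi_5: 1. Dimension check: dim(chi_0)*dim(chi_5) = 1*1 = 1 and sum (mult * dim) = 1*1 = 1.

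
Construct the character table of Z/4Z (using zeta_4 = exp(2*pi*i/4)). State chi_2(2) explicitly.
Character table of Z/4Z (irreps indexed chi_0,...,chi_3 with chi_k(m) = zeta_4^(k*m), zeta_4 = exp(2*pi*i/4)):
  irrep \ class  {0} (size 1)  {1} (size 1)  {2} (size 1)  {3} (size 1)
  chi_0          1             1             1             1           
  chi_1          1             I             -1            -I          
  chi_2          1             -1            1             -1          
  chi_3          1             -I            -1            I           

Spot check: chi_2(2) = zeta_4^(2*2) = zeta_4^4 = 1.

Justification: Z/4Z is abelian, so all 4 irreducible complex representations are 1-dimensional. They are given by chi_k(m) = zeta_4^(k*m) for k = 0,...,3. Row orthogonality: sum_m chi_k(m) conj(chi_l(m)) = 4 * [k = l].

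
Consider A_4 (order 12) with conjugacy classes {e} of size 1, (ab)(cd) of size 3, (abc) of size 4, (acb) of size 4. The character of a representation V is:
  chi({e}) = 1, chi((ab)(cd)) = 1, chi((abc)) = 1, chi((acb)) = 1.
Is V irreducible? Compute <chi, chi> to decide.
Irreducible: <chi, chi> = 1.

Derivation: <chi, chi> = (1/|G|) sum_C |C| * |chi(C)|^2 = (1/12)[1*|1|^2 + 3*|1|^2 + 4*|1|^2 + 4*|1|^2]
  = (1/12)[(1) + (3) + (4) + (4)] = 12/12 = 1.
(Exp terms are combined using exp(i*s)*conj(exp(i*t)) = exp(i*(s-t)), and sums of them are collapsed using the identity that for every m > 1 the m distinct m-th roots of unity sum to 0, e.g. 1 + exp(2*I*pi/3) + exp(-2*I*pi/3) = 0.)
A character is irreducible iff <chi, chi> = 1, so this representation is irreducible.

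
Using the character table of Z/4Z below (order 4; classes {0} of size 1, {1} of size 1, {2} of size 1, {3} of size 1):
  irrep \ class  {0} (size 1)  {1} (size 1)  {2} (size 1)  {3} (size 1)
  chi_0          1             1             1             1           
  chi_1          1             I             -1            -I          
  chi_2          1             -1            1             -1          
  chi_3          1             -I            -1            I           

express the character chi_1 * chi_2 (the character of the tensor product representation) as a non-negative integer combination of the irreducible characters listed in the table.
chi_1 tensor chi_2 = chi_3 (all other irreducibles have multiplicity 0).

Argument: The character of a tensor product is the pointwise product (chi_1 * chi_2)(C) = chi_1(C) * chi_2(C):
  {0}: (1)*(1), {1}: (I)*(-1), {2}: (-1)*(1), {3}: (-I)*(-1)
so (chi_1 * chi_2) takes values
  {0} -> 1, {1} -> -I, {2} -> -1, {3} -> I.
Now take the inner product of this character with each irreducible chi from the table, <chi_1*chi_2, chi> = (1/4) sum_C |C| (chi_1*chi_2)(C) conj(chi(C)):
  <chi_1*chi_2, chi_0> = (1/4)[1*(1)*conj(1) + 1*(-I)*conj(1) + 1*(-1)*conj(1) + 1*(I)*conj(1)]
      = (1/4)[(1) + (-I) + (-1) + (I)] = 0/4 = 0
  <chi_1*chi_2, chi_1> = (1/4)[1*(1)*conj(1) + 1*(-I)*conj(I) + 1*(-1)*conj(-1) + 1*(I)*conj(-I)]
      = (1/4)[(1) + (-1) + (1) + (-1)] = 0/4 = 0
  <chi_1*chi_2, chi_2> = (1/4)[1*(1)*conj(1) + 1*(-I)*conj(-1) + 1*(-1)*conj(1) + 1*(I)*conj(-1)]
      = (1/4)[(1) + (I) + (-1) + (-I)] = 0/4 = 0
  <chi_1*chi_2, chi_3> = (1/4)[1*(1)*conj(1) + 1*(-I)*conj(-I) + 1*(-1)*conj(-1) + 1*(I)*conj(I)]
      = (1/4)[(1) + (1) + (1) + (1)] = 4/4 = 1
(Exp terms are combined using exp(i*s)*conj(exp(i*t)) = exp(i*(s-t)), and sums of them are collapsed using the identity that for every m > 1 the m distinct m-th roots of unity sum to 0, e.g. 1 + exp(2*I*pi/3) + exp(-2*I*pi/3) = 0.)
Hence the multiplicities are chi_3: 1. Dimension check: dim(chi_1)*dim(chi_2) = 1*1 = 1 and sum (mult * dim) = 1*1 = 1.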